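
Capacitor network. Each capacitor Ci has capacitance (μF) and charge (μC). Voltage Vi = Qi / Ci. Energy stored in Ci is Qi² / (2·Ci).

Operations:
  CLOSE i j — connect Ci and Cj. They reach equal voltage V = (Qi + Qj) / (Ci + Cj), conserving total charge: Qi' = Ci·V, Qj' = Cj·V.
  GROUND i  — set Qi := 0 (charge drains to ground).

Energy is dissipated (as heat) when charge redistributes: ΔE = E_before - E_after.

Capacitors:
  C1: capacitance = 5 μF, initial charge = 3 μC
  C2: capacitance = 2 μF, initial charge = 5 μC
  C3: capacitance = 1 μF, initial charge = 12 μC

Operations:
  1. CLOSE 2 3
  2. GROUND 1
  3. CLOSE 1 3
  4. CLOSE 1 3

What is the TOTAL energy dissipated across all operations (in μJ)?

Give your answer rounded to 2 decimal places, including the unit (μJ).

Initial: C1(5μF, Q=3μC, V=0.60V), C2(2μF, Q=5μC, V=2.50V), C3(1μF, Q=12μC, V=12.00V)
Op 1: CLOSE 2-3: Q_total=17.00, C_total=3.00, V=5.67; Q2=11.33, Q3=5.67; dissipated=30.083
Op 2: GROUND 1: Q1=0; energy lost=0.900
Op 3: CLOSE 1-3: Q_total=5.67, C_total=6.00, V=0.94; Q1=4.72, Q3=0.94; dissipated=13.380
Op 4: CLOSE 1-3: Q_total=5.67, C_total=6.00, V=0.94; Q1=4.72, Q3=0.94; dissipated=0.000
Total dissipated: 44.363 μJ

Answer: 44.36 μJ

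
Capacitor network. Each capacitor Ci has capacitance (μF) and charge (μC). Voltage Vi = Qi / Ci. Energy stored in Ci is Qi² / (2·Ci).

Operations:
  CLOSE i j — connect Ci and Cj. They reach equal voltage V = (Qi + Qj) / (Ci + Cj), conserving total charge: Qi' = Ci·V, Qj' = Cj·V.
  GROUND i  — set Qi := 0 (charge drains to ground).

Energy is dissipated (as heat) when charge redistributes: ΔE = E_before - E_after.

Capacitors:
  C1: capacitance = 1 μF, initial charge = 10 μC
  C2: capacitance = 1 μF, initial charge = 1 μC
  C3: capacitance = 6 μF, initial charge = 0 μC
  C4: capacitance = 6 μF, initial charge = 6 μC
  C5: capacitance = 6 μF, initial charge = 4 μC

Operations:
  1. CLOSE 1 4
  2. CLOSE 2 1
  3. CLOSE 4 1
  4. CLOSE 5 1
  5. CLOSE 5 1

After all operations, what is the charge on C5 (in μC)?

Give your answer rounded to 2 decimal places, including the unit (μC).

Initial: C1(1μF, Q=10μC, V=10.00V), C2(1μF, Q=1μC, V=1.00V), C3(6μF, Q=0μC, V=0.00V), C4(6μF, Q=6μC, V=1.00V), C5(6μF, Q=4μC, V=0.67V)
Op 1: CLOSE 1-4: Q_total=16.00, C_total=7.00, V=2.29; Q1=2.29, Q4=13.71; dissipated=34.714
Op 2: CLOSE 2-1: Q_total=3.29, C_total=2.00, V=1.64; Q2=1.64, Q1=1.64; dissipated=0.413
Op 3: CLOSE 4-1: Q_total=15.36, C_total=7.00, V=2.19; Q4=13.16, Q1=2.19; dissipated=0.177
Op 4: CLOSE 5-1: Q_total=6.19, C_total=7.00, V=0.88; Q5=5.31, Q1=0.88; dissipated=1.000
Op 5: CLOSE 5-1: Q_total=6.19, C_total=7.00, V=0.88; Q5=5.31, Q1=0.88; dissipated=0.000
Final charges: Q1=0.88, Q2=1.64, Q3=0.00, Q4=13.16, Q5=5.31

Answer: 5.31 μC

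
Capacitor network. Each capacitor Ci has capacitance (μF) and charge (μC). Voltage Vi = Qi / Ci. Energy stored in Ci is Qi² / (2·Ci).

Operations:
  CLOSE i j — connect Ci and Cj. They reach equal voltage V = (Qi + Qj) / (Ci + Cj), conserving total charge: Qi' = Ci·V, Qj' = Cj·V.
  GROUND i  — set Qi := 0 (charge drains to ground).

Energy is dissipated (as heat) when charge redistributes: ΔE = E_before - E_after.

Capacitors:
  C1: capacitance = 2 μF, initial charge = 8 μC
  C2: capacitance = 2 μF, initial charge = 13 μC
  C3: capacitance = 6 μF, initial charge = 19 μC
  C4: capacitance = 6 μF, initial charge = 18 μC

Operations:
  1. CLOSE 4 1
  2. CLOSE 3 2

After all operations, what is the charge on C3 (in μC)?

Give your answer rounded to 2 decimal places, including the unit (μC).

Initial: C1(2μF, Q=8μC, V=4.00V), C2(2μF, Q=13μC, V=6.50V), C3(6μF, Q=19μC, V=3.17V), C4(6μF, Q=18μC, V=3.00V)
Op 1: CLOSE 4-1: Q_total=26.00, C_total=8.00, V=3.25; Q4=19.50, Q1=6.50; dissipated=0.750
Op 2: CLOSE 3-2: Q_total=32.00, C_total=8.00, V=4.00; Q3=24.00, Q2=8.00; dissipated=8.333
Final charges: Q1=6.50, Q2=8.00, Q3=24.00, Q4=19.50

Answer: 24.00 μC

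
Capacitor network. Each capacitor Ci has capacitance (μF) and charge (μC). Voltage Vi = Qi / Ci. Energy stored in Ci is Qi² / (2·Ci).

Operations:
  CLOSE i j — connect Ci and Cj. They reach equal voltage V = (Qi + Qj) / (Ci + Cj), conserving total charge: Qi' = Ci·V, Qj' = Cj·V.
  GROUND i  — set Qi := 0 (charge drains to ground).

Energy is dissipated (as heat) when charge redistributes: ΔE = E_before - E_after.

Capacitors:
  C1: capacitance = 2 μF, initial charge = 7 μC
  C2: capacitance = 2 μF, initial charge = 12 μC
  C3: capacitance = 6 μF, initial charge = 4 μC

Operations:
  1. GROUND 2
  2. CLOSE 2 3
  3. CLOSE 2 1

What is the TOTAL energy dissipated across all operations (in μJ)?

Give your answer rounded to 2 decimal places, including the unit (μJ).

Initial: C1(2μF, Q=7μC, V=3.50V), C2(2μF, Q=12μC, V=6.00V), C3(6μF, Q=4μC, V=0.67V)
Op 1: GROUND 2: Q2=0; energy lost=36.000
Op 2: CLOSE 2-3: Q_total=4.00, C_total=8.00, V=0.50; Q2=1.00, Q3=3.00; dissipated=0.333
Op 3: CLOSE 2-1: Q_total=8.00, C_total=4.00, V=2.00; Q2=4.00, Q1=4.00; dissipated=4.500
Total dissipated: 40.833 μJ

Answer: 40.83 μJ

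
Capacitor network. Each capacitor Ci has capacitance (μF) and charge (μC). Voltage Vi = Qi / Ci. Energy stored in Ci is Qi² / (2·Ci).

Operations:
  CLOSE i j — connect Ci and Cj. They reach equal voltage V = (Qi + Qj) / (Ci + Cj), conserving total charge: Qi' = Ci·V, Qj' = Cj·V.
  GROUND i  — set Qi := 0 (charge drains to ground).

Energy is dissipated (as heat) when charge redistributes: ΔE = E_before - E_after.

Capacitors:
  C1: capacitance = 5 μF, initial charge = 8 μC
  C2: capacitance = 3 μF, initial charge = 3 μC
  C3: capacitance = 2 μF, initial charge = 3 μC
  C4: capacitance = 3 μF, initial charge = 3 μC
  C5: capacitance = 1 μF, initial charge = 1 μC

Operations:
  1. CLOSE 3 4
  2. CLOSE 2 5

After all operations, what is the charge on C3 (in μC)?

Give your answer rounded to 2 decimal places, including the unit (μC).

Initial: C1(5μF, Q=8μC, V=1.60V), C2(3μF, Q=3μC, V=1.00V), C3(2μF, Q=3μC, V=1.50V), C4(3μF, Q=3μC, V=1.00V), C5(1μF, Q=1μC, V=1.00V)
Op 1: CLOSE 3-4: Q_total=6.00, C_total=5.00, V=1.20; Q3=2.40, Q4=3.60; dissipated=0.150
Op 2: CLOSE 2-5: Q_total=4.00, C_total=4.00, V=1.00; Q2=3.00, Q5=1.00; dissipated=0.000
Final charges: Q1=8.00, Q2=3.00, Q3=2.40, Q4=3.60, Q5=1.00

Answer: 2.40 μC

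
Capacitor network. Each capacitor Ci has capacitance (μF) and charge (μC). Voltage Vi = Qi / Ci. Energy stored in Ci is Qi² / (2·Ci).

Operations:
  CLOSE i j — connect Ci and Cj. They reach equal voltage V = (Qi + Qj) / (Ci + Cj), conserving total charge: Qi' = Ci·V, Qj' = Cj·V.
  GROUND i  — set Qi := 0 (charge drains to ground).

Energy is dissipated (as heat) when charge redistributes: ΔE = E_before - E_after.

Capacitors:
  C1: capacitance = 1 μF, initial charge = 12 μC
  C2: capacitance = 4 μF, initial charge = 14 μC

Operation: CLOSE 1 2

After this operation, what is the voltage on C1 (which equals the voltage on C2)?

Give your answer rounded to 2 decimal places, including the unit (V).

Initial: C1(1μF, Q=12μC, V=12.00V), C2(4μF, Q=14μC, V=3.50V)
Op 1: CLOSE 1-2: Q_total=26.00, C_total=5.00, V=5.20; Q1=5.20, Q2=20.80; dissipated=28.900

Answer: 5.20 V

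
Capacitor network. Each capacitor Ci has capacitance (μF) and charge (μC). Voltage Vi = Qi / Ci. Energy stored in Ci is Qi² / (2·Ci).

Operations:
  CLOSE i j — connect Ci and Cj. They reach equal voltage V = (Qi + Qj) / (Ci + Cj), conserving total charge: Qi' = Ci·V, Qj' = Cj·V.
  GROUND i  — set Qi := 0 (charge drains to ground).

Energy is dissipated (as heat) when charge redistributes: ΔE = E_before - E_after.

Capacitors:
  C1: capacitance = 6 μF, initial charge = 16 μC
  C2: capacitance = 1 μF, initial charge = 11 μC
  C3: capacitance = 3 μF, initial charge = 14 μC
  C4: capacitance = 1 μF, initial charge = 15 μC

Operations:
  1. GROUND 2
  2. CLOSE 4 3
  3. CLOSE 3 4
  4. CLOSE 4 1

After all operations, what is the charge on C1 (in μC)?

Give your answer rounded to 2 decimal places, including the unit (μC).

Answer: 19.93 μC

Derivation:
Initial: C1(6μF, Q=16μC, V=2.67V), C2(1μF, Q=11μC, V=11.00V), C3(3μF, Q=14μC, V=4.67V), C4(1μF, Q=15μC, V=15.00V)
Op 1: GROUND 2: Q2=0; energy lost=60.500
Op 2: CLOSE 4-3: Q_total=29.00, C_total=4.00, V=7.25; Q4=7.25, Q3=21.75; dissipated=40.042
Op 3: CLOSE 3-4: Q_total=29.00, C_total=4.00, V=7.25; Q3=21.75, Q4=7.25; dissipated=0.000
Op 4: CLOSE 4-1: Q_total=23.25, C_total=7.00, V=3.32; Q4=3.32, Q1=19.93; dissipated=9.003
Final charges: Q1=19.93, Q2=0.00, Q3=21.75, Q4=3.32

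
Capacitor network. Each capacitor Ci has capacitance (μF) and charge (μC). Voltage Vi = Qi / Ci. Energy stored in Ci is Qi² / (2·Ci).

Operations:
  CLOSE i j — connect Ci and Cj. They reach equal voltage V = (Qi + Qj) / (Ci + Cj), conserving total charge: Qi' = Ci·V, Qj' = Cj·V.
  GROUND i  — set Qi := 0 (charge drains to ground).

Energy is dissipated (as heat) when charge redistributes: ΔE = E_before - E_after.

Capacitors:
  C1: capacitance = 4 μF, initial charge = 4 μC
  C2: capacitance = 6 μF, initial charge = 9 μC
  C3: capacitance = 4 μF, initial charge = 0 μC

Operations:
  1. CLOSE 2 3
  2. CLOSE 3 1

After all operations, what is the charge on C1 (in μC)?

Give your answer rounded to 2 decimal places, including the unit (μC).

Answer: 3.80 μC

Derivation:
Initial: C1(4μF, Q=4μC, V=1.00V), C2(6μF, Q=9μC, V=1.50V), C3(4μF, Q=0μC, V=0.00V)
Op 1: CLOSE 2-3: Q_total=9.00, C_total=10.00, V=0.90; Q2=5.40, Q3=3.60; dissipated=2.700
Op 2: CLOSE 3-1: Q_total=7.60, C_total=8.00, V=0.95; Q3=3.80, Q1=3.80; dissipated=0.010
Final charges: Q1=3.80, Q2=5.40, Q3=3.80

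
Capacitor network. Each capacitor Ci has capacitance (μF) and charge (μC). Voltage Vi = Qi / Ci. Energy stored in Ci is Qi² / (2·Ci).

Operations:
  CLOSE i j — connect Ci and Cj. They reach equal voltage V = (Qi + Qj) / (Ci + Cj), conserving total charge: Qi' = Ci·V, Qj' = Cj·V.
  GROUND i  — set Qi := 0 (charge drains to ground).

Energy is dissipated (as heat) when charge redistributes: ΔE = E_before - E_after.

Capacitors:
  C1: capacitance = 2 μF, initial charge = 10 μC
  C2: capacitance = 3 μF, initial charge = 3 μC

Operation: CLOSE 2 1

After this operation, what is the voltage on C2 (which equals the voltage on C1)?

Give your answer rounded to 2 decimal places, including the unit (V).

Initial: C1(2μF, Q=10μC, V=5.00V), C2(3μF, Q=3μC, V=1.00V)
Op 1: CLOSE 2-1: Q_total=13.00, C_total=5.00, V=2.60; Q2=7.80, Q1=5.20; dissipated=9.600

Answer: 2.60 V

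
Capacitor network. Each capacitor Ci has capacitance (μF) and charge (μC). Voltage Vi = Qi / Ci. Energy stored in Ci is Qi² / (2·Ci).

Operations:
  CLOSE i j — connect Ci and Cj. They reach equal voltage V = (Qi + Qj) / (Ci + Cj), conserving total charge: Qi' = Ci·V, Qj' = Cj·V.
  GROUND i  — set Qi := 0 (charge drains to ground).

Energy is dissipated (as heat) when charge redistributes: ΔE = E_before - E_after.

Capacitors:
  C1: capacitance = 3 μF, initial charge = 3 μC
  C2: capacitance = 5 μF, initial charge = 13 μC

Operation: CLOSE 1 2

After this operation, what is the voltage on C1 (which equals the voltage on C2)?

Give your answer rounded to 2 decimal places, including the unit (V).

Initial: C1(3μF, Q=3μC, V=1.00V), C2(5μF, Q=13μC, V=2.60V)
Op 1: CLOSE 1-2: Q_total=16.00, C_total=8.00, V=2.00; Q1=6.00, Q2=10.00; dissipated=2.400

Answer: 2.00 V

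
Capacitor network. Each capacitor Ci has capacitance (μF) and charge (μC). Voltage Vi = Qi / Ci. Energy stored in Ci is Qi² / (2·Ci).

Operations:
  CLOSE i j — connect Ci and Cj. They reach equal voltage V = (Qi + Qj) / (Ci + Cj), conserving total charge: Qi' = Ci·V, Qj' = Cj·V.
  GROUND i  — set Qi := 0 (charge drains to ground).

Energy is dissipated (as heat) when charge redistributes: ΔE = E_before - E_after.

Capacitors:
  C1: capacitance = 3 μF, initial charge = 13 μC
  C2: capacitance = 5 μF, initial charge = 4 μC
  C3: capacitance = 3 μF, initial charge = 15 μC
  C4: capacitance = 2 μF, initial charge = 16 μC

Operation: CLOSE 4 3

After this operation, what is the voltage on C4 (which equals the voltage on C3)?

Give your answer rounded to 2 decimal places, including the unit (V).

Answer: 6.20 V

Derivation:
Initial: C1(3μF, Q=13μC, V=4.33V), C2(5μF, Q=4μC, V=0.80V), C3(3μF, Q=15μC, V=5.00V), C4(2μF, Q=16μC, V=8.00V)
Op 1: CLOSE 4-3: Q_total=31.00, C_total=5.00, V=6.20; Q4=12.40, Q3=18.60; dissipated=5.400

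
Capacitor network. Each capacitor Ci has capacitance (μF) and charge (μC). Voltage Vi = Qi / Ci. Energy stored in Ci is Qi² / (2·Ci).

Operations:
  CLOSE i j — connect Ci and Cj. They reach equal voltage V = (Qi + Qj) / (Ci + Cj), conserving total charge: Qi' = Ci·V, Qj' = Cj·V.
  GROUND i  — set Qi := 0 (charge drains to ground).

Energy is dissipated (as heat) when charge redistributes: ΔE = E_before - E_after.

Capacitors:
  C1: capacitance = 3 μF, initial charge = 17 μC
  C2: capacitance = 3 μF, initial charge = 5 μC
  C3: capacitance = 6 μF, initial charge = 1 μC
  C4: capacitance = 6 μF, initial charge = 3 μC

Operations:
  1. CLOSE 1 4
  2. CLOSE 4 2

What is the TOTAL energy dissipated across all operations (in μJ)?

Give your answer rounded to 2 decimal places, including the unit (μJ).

Answer: 27.00 μJ

Derivation:
Initial: C1(3μF, Q=17μC, V=5.67V), C2(3μF, Q=5μC, V=1.67V), C3(6μF, Q=1μC, V=0.17V), C4(6μF, Q=3μC, V=0.50V)
Op 1: CLOSE 1-4: Q_total=20.00, C_total=9.00, V=2.22; Q1=6.67, Q4=13.33; dissipated=26.694
Op 2: CLOSE 4-2: Q_total=18.33, C_total=9.00, V=2.04; Q4=12.22, Q2=6.11; dissipated=0.309
Total dissipated: 27.003 μJ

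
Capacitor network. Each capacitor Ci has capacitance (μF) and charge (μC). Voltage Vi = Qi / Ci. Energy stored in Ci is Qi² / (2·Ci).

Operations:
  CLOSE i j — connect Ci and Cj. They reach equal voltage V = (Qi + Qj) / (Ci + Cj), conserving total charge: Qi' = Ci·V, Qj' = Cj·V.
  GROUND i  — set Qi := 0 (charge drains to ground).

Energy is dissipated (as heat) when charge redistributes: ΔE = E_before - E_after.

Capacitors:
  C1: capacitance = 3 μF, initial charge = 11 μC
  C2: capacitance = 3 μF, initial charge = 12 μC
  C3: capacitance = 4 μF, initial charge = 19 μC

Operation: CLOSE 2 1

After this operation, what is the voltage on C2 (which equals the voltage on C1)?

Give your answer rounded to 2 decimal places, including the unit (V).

Answer: 3.83 V

Derivation:
Initial: C1(3μF, Q=11μC, V=3.67V), C2(3μF, Q=12μC, V=4.00V), C3(4μF, Q=19μC, V=4.75V)
Op 1: CLOSE 2-1: Q_total=23.00, C_total=6.00, V=3.83; Q2=11.50, Q1=11.50; dissipated=0.083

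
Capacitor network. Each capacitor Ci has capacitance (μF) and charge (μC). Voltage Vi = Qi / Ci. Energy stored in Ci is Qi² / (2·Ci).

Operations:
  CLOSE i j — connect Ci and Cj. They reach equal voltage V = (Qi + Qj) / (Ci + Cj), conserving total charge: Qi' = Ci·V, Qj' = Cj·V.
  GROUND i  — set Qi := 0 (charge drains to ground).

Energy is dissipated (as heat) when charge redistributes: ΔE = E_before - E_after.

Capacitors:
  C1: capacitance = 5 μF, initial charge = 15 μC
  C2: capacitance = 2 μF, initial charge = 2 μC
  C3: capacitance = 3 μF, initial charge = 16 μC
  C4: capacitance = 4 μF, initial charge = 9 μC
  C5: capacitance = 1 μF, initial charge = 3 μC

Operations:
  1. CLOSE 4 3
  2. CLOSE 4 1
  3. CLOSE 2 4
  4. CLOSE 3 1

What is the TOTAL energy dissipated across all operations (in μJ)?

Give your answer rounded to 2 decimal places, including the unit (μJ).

Answer: 11.99 μJ

Derivation:
Initial: C1(5μF, Q=15μC, V=3.00V), C2(2μF, Q=2μC, V=1.00V), C3(3μF, Q=16μC, V=5.33V), C4(4μF, Q=9μC, V=2.25V), C5(1μF, Q=3μC, V=3.00V)
Op 1: CLOSE 4-3: Q_total=25.00, C_total=7.00, V=3.57; Q4=14.29, Q3=10.71; dissipated=8.149
Op 2: CLOSE 4-1: Q_total=29.29, C_total=9.00, V=3.25; Q4=13.02, Q1=16.27; dissipated=0.363
Op 3: CLOSE 2-4: Q_total=15.02, C_total=6.00, V=2.50; Q2=5.01, Q4=10.01; dissipated=3.387
Op 4: CLOSE 3-1: Q_total=26.98, C_total=8.00, V=3.37; Q3=10.12, Q1=16.87; dissipated=0.094
Total dissipated: 11.993 μJ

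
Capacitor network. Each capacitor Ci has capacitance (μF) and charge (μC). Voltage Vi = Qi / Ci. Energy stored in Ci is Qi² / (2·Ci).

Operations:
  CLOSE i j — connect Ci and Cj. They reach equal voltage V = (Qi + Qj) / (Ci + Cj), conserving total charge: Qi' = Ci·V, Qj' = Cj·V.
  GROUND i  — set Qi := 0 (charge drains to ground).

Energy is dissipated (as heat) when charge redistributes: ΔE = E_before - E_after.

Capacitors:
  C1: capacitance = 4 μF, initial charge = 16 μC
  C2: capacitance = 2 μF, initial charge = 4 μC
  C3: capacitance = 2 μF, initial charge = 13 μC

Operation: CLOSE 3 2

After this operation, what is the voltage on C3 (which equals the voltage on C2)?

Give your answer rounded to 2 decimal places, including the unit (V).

Initial: C1(4μF, Q=16μC, V=4.00V), C2(2μF, Q=4μC, V=2.00V), C3(2μF, Q=13μC, V=6.50V)
Op 1: CLOSE 3-2: Q_total=17.00, C_total=4.00, V=4.25; Q3=8.50, Q2=8.50; dissipated=10.125

Answer: 4.25 V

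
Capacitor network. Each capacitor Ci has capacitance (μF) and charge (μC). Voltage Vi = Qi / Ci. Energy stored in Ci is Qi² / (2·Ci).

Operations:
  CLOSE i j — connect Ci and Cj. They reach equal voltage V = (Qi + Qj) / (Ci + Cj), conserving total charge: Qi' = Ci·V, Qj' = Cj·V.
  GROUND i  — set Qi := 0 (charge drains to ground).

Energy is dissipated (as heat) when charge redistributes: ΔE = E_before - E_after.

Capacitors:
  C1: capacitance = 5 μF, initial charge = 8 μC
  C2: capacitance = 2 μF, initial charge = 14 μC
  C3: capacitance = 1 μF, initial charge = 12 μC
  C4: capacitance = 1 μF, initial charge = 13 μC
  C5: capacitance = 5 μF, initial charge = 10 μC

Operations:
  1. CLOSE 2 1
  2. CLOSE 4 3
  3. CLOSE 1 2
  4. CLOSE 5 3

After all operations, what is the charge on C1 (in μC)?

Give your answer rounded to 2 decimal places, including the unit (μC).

Answer: 15.71 μC

Derivation:
Initial: C1(5μF, Q=8μC, V=1.60V), C2(2μF, Q=14μC, V=7.00V), C3(1μF, Q=12μC, V=12.00V), C4(1μF, Q=13μC, V=13.00V), C5(5μF, Q=10μC, V=2.00V)
Op 1: CLOSE 2-1: Q_total=22.00, C_total=7.00, V=3.14; Q2=6.29, Q1=15.71; dissipated=20.829
Op 2: CLOSE 4-3: Q_total=25.00, C_total=2.00, V=12.50; Q4=12.50, Q3=12.50; dissipated=0.250
Op 3: CLOSE 1-2: Q_total=22.00, C_total=7.00, V=3.14; Q1=15.71, Q2=6.29; dissipated=0.000
Op 4: CLOSE 5-3: Q_total=22.50, C_total=6.00, V=3.75; Q5=18.75, Q3=3.75; dissipated=45.938
Final charges: Q1=15.71, Q2=6.29, Q3=3.75, Q4=12.50, Q5=18.75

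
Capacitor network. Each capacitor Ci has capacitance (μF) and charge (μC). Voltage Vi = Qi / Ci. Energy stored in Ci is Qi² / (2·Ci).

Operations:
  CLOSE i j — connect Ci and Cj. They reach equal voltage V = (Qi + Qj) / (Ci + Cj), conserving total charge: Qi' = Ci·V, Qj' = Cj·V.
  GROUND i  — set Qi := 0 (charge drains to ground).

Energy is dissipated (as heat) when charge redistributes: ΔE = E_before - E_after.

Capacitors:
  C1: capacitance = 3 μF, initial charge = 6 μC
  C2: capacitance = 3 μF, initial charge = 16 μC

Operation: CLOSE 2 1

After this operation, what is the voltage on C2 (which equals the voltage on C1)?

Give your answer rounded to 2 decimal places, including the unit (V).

Answer: 3.67 V

Derivation:
Initial: C1(3μF, Q=6μC, V=2.00V), C2(3μF, Q=16μC, V=5.33V)
Op 1: CLOSE 2-1: Q_total=22.00, C_total=6.00, V=3.67; Q2=11.00, Q1=11.00; dissipated=8.333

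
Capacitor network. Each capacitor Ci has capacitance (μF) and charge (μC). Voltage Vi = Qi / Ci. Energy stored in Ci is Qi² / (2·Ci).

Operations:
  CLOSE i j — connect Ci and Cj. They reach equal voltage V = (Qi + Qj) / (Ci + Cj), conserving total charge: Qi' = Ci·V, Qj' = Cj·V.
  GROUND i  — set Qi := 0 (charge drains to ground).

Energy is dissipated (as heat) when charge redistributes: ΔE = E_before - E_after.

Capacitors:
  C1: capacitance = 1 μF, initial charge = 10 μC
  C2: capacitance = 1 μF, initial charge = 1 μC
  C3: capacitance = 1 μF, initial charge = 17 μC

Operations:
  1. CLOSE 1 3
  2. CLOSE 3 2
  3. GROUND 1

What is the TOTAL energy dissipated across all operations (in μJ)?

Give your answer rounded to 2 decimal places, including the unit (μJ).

Initial: C1(1μF, Q=10μC, V=10.00V), C2(1μF, Q=1μC, V=1.00V), C3(1μF, Q=17μC, V=17.00V)
Op 1: CLOSE 1-3: Q_total=27.00, C_total=2.00, V=13.50; Q1=13.50, Q3=13.50; dissipated=12.250
Op 2: CLOSE 3-2: Q_total=14.50, C_total=2.00, V=7.25; Q3=7.25, Q2=7.25; dissipated=39.062
Op 3: GROUND 1: Q1=0; energy lost=91.125
Total dissipated: 142.438 μJ

Answer: 142.44 μJ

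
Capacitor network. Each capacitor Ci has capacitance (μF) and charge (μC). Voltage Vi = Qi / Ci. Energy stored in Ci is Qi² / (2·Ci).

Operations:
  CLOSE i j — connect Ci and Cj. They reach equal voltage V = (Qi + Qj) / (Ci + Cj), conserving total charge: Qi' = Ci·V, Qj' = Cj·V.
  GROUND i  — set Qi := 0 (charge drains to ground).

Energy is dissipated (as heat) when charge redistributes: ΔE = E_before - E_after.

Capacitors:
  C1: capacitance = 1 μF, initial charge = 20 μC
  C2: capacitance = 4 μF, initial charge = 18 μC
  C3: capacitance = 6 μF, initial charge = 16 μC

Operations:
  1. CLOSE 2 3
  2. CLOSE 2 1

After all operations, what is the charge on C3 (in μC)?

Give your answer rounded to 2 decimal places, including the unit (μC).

Initial: C1(1μF, Q=20μC, V=20.00V), C2(4μF, Q=18μC, V=4.50V), C3(6μF, Q=16μC, V=2.67V)
Op 1: CLOSE 2-3: Q_total=34.00, C_total=10.00, V=3.40; Q2=13.60, Q3=20.40; dissipated=4.033
Op 2: CLOSE 2-1: Q_total=33.60, C_total=5.00, V=6.72; Q2=26.88, Q1=6.72; dissipated=110.224
Final charges: Q1=6.72, Q2=26.88, Q3=20.40

Answer: 20.40 μC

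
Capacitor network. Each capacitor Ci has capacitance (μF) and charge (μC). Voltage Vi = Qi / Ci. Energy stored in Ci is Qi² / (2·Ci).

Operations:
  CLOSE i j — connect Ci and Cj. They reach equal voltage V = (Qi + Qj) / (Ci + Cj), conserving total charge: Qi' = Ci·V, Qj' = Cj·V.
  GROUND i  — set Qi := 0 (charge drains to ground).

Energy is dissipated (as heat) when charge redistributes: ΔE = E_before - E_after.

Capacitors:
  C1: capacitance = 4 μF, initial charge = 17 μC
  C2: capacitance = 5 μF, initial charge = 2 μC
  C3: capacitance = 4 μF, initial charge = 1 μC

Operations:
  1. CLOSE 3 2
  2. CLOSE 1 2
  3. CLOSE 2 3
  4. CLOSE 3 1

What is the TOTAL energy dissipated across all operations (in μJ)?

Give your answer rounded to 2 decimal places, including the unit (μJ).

Answer: 21.04 μJ

Derivation:
Initial: C1(4μF, Q=17μC, V=4.25V), C2(5μF, Q=2μC, V=0.40V), C3(4μF, Q=1μC, V=0.25V)
Op 1: CLOSE 3-2: Q_total=3.00, C_total=9.00, V=0.33; Q3=1.33, Q2=1.67; dissipated=0.025
Op 2: CLOSE 1-2: Q_total=18.67, C_total=9.00, V=2.07; Q1=8.30, Q2=10.37; dissipated=17.045
Op 3: CLOSE 2-3: Q_total=11.70, C_total=9.00, V=1.30; Q2=6.50, Q3=5.20; dissipated=3.367
Op 4: CLOSE 3-1: Q_total=13.50, C_total=8.00, V=1.69; Q3=6.75, Q1=6.75; dissipated=0.599
Total dissipated: 21.035 μJ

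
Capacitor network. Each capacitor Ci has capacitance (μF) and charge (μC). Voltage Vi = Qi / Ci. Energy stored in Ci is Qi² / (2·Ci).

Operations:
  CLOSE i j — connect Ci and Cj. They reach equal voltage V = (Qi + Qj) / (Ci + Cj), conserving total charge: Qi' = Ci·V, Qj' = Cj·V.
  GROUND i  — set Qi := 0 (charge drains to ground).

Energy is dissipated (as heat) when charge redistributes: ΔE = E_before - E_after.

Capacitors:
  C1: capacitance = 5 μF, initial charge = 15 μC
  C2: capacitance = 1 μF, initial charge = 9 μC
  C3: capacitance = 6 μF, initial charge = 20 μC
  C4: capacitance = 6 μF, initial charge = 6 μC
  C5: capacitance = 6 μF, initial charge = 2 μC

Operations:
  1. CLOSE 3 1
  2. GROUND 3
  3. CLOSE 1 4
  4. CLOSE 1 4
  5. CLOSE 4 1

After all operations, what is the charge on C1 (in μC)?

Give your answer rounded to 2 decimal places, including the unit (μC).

Initial: C1(5μF, Q=15μC, V=3.00V), C2(1μF, Q=9μC, V=9.00V), C3(6μF, Q=20μC, V=3.33V), C4(6μF, Q=6μC, V=1.00V), C5(6μF, Q=2μC, V=0.33V)
Op 1: CLOSE 3-1: Q_total=35.00, C_total=11.00, V=3.18; Q3=19.09, Q1=15.91; dissipated=0.152
Op 2: GROUND 3: Q3=0; energy lost=30.372
Op 3: CLOSE 1-4: Q_total=21.91, C_total=11.00, V=1.99; Q1=9.96, Q4=11.95; dissipated=6.491
Op 4: CLOSE 1-4: Q_total=21.91, C_total=11.00, V=1.99; Q1=9.96, Q4=11.95; dissipated=0.000
Op 5: CLOSE 4-1: Q_total=21.91, C_total=11.00, V=1.99; Q4=11.95, Q1=9.96; dissipated=0.000
Final charges: Q1=9.96, Q2=9.00, Q3=0.00, Q4=11.95, Q5=2.00

Answer: 9.96 μC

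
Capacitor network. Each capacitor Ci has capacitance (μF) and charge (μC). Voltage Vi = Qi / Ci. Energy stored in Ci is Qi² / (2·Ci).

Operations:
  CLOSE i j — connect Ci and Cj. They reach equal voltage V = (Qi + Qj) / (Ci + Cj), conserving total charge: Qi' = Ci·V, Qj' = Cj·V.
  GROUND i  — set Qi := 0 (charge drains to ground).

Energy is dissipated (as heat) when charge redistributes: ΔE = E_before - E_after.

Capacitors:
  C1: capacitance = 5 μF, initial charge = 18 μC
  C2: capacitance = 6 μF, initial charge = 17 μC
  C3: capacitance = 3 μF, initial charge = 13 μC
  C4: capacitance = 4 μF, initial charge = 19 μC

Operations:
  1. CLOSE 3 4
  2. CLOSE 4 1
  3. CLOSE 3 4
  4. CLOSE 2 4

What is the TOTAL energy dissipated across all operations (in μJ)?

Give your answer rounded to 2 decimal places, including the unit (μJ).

Answer: 3.90 μJ

Derivation:
Initial: C1(5μF, Q=18μC, V=3.60V), C2(6μF, Q=17μC, V=2.83V), C3(3μF, Q=13μC, V=4.33V), C4(4μF, Q=19μC, V=4.75V)
Op 1: CLOSE 3-4: Q_total=32.00, C_total=7.00, V=4.57; Q3=13.71, Q4=18.29; dissipated=0.149
Op 2: CLOSE 4-1: Q_total=36.29, C_total=9.00, V=4.03; Q4=16.13, Q1=20.16; dissipated=1.049
Op 3: CLOSE 3-4: Q_total=29.84, C_total=7.00, V=4.26; Q3=12.79, Q4=17.05; dissipated=0.250
Op 4: CLOSE 2-4: Q_total=34.05, C_total=10.00, V=3.41; Q2=20.43, Q4=13.62; dissipated=2.453
Total dissipated: 3.900 μJ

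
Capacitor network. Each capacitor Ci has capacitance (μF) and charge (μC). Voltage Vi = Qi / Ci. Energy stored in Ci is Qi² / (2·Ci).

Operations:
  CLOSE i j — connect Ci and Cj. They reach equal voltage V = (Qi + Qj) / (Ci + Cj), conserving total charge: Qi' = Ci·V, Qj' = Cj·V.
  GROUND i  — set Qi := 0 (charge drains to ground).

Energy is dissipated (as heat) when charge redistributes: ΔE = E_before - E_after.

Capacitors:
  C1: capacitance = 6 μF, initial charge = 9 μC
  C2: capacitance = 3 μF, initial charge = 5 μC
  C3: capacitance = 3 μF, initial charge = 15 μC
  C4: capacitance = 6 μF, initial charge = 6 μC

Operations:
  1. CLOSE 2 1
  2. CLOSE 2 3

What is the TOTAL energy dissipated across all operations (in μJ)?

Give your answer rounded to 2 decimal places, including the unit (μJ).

Answer: 8.93 μJ

Derivation:
Initial: C1(6μF, Q=9μC, V=1.50V), C2(3μF, Q=5μC, V=1.67V), C3(3μF, Q=15μC, V=5.00V), C4(6μF, Q=6μC, V=1.00V)
Op 1: CLOSE 2-1: Q_total=14.00, C_total=9.00, V=1.56; Q2=4.67, Q1=9.33; dissipated=0.028
Op 2: CLOSE 2-3: Q_total=19.67, C_total=6.00, V=3.28; Q2=9.83, Q3=9.83; dissipated=8.898
Total dissipated: 8.926 μJ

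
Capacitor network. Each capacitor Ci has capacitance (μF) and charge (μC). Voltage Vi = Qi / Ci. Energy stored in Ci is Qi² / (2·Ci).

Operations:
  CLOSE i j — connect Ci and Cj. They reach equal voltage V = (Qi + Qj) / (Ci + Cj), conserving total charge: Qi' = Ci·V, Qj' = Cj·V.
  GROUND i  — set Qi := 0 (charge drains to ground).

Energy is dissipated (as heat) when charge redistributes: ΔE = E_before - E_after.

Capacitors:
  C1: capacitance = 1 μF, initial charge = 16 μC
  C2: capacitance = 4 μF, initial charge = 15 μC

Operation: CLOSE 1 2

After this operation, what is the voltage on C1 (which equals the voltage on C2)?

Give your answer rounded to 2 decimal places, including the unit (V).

Answer: 6.20 V

Derivation:
Initial: C1(1μF, Q=16μC, V=16.00V), C2(4μF, Q=15μC, V=3.75V)
Op 1: CLOSE 1-2: Q_total=31.00, C_total=5.00, V=6.20; Q1=6.20, Q2=24.80; dissipated=60.025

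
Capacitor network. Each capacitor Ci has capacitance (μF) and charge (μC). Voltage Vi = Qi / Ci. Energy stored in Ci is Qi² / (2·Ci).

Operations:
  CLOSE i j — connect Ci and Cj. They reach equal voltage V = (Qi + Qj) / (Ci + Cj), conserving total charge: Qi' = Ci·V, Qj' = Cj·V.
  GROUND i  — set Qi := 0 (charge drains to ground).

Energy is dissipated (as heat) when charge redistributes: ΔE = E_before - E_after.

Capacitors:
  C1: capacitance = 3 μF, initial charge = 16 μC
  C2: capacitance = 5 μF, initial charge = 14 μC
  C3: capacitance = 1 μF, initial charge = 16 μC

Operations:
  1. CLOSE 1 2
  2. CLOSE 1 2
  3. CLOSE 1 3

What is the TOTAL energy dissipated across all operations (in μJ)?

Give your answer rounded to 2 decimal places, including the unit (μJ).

Answer: 62.29 μJ

Derivation:
Initial: C1(3μF, Q=16μC, V=5.33V), C2(5μF, Q=14μC, V=2.80V), C3(1μF, Q=16μC, V=16.00V)
Op 1: CLOSE 1-2: Q_total=30.00, C_total=8.00, V=3.75; Q1=11.25, Q2=18.75; dissipated=6.017
Op 2: CLOSE 1-2: Q_total=30.00, C_total=8.00, V=3.75; Q1=11.25, Q2=18.75; dissipated=0.000
Op 3: CLOSE 1-3: Q_total=27.25, C_total=4.00, V=6.81; Q1=20.44, Q3=6.81; dissipated=56.273
Total dissipated: 62.290 μJ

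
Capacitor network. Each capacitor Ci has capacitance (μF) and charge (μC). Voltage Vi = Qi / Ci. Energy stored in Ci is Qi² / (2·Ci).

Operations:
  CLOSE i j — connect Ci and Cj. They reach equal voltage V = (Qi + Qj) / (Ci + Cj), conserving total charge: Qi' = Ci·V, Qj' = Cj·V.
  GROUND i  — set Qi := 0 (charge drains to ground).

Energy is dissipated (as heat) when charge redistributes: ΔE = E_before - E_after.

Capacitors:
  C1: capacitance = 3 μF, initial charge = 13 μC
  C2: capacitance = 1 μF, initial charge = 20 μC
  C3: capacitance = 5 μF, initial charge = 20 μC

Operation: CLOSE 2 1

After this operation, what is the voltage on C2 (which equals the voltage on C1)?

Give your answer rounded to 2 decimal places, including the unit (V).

Answer: 8.25 V

Derivation:
Initial: C1(3μF, Q=13μC, V=4.33V), C2(1μF, Q=20μC, V=20.00V), C3(5μF, Q=20μC, V=4.00V)
Op 1: CLOSE 2-1: Q_total=33.00, C_total=4.00, V=8.25; Q2=8.25, Q1=24.75; dissipated=92.042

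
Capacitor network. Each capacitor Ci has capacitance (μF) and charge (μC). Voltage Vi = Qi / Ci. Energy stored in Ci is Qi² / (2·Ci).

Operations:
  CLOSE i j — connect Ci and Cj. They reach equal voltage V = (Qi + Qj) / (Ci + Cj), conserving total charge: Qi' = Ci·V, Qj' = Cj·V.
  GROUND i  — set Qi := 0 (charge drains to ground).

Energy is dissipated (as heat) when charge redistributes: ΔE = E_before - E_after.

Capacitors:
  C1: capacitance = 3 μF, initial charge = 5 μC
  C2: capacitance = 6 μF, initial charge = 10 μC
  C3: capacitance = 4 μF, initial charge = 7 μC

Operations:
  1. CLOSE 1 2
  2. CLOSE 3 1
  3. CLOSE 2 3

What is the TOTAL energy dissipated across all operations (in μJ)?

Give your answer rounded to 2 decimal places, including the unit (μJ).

Answer: 0.01 μJ

Derivation:
Initial: C1(3μF, Q=5μC, V=1.67V), C2(6μF, Q=10μC, V=1.67V), C3(4μF, Q=7μC, V=1.75V)
Op 1: CLOSE 1-2: Q_total=15.00, C_total=9.00, V=1.67; Q1=5.00, Q2=10.00; dissipated=0.000
Op 2: CLOSE 3-1: Q_total=12.00, C_total=7.00, V=1.71; Q3=6.86, Q1=5.14; dissipated=0.006
Op 3: CLOSE 2-3: Q_total=16.86, C_total=10.00, V=1.69; Q2=10.11, Q3=6.74; dissipated=0.003
Total dissipated: 0.009 μJ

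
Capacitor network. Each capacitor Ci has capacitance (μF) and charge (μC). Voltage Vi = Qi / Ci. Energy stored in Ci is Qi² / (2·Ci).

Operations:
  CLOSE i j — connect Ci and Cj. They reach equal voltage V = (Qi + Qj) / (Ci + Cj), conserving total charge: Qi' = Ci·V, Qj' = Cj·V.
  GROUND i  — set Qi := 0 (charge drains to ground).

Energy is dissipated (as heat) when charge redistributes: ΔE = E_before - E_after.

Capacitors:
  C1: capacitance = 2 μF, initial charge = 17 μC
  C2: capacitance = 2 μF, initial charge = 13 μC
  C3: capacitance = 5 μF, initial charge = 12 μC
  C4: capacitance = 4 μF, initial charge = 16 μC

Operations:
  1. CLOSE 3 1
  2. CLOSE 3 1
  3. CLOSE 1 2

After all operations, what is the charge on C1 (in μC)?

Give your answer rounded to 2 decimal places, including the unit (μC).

Answer: 10.64 μC

Derivation:
Initial: C1(2μF, Q=17μC, V=8.50V), C2(2μF, Q=13μC, V=6.50V), C3(5μF, Q=12μC, V=2.40V), C4(4μF, Q=16μC, V=4.00V)
Op 1: CLOSE 3-1: Q_total=29.00, C_total=7.00, V=4.14; Q3=20.71, Q1=8.29; dissipated=26.579
Op 2: CLOSE 3-1: Q_total=29.00, C_total=7.00, V=4.14; Q3=20.71, Q1=8.29; dissipated=0.000
Op 3: CLOSE 1-2: Q_total=21.29, C_total=4.00, V=5.32; Q1=10.64, Q2=10.64; dissipated=2.778
Final charges: Q1=10.64, Q2=10.64, Q3=20.71, Q4=16.00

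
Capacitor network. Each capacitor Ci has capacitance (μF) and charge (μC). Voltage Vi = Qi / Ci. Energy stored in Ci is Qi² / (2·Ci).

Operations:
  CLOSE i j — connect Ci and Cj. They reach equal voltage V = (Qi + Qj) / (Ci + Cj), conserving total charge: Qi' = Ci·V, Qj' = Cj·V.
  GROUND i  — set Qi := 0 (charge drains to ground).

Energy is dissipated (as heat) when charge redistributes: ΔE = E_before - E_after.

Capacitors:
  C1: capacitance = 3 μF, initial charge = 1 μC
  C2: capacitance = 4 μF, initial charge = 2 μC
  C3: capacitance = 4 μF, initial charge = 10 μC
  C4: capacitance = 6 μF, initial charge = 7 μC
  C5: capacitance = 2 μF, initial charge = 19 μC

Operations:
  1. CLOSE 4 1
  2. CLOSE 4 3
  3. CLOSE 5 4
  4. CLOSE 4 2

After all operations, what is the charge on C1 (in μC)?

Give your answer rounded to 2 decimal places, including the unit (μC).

Answer: 2.67 μC

Derivation:
Initial: C1(3μF, Q=1μC, V=0.33V), C2(4μF, Q=2μC, V=0.50V), C3(4μF, Q=10μC, V=2.50V), C4(6μF, Q=7μC, V=1.17V), C5(2μF, Q=19μC, V=9.50V)
Op 1: CLOSE 4-1: Q_total=8.00, C_total=9.00, V=0.89; Q4=5.33, Q1=2.67; dissipated=0.694
Op 2: CLOSE 4-3: Q_total=15.33, C_total=10.00, V=1.53; Q4=9.20, Q3=6.13; dissipated=3.115
Op 3: CLOSE 5-4: Q_total=28.20, C_total=8.00, V=3.52; Q5=7.05, Q4=21.15; dissipated=47.601
Op 4: CLOSE 4-2: Q_total=23.15, C_total=10.00, V=2.31; Q4=13.89, Q2=9.26; dissipated=10.981
Final charges: Q1=2.67, Q2=9.26, Q3=6.13, Q4=13.89, Q5=7.05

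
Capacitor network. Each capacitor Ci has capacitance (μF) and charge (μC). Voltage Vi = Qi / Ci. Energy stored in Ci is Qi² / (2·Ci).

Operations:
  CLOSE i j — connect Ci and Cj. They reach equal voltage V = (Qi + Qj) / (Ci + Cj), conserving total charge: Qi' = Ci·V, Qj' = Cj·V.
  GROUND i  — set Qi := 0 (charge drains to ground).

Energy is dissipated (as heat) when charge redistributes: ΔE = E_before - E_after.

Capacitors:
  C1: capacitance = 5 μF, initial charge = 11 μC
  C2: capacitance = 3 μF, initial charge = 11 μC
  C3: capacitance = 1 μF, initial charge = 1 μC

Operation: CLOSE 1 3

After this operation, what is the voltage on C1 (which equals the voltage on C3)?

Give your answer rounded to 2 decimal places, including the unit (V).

Answer: 2.00 V

Derivation:
Initial: C1(5μF, Q=11μC, V=2.20V), C2(3μF, Q=11μC, V=3.67V), C3(1μF, Q=1μC, V=1.00V)
Op 1: CLOSE 1-3: Q_total=12.00, C_total=6.00, V=2.00; Q1=10.00, Q3=2.00; dissipated=0.600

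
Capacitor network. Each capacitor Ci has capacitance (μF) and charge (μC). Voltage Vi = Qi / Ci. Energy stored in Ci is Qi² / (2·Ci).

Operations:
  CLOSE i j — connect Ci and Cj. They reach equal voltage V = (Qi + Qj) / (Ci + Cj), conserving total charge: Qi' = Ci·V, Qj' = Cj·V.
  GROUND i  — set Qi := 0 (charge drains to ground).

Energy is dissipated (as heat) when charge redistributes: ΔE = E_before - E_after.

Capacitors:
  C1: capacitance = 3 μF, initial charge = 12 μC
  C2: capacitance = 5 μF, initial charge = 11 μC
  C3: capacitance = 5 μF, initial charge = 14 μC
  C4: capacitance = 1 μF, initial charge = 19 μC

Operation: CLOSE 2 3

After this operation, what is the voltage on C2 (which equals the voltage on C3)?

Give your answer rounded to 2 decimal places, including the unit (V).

Initial: C1(3μF, Q=12μC, V=4.00V), C2(5μF, Q=11μC, V=2.20V), C3(5μF, Q=14μC, V=2.80V), C4(1μF, Q=19μC, V=19.00V)
Op 1: CLOSE 2-3: Q_total=25.00, C_total=10.00, V=2.50; Q2=12.50, Q3=12.50; dissipated=0.450

Answer: 2.50 V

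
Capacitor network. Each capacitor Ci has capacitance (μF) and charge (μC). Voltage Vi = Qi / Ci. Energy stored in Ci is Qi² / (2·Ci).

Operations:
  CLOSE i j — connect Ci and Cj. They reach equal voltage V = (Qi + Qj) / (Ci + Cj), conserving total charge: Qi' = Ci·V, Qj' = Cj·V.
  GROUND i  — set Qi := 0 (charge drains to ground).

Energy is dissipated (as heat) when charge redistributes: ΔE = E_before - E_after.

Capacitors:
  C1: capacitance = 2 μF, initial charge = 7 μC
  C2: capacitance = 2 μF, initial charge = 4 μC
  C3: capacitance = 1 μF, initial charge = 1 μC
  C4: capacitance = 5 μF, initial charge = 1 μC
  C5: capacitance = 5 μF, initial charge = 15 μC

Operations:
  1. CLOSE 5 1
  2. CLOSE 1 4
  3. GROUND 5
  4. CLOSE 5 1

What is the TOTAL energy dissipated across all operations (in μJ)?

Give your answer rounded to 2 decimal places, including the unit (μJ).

Initial: C1(2μF, Q=7μC, V=3.50V), C2(2μF, Q=4μC, V=2.00V), C3(1μF, Q=1μC, V=1.00V), C4(5μF, Q=1μC, V=0.20V), C5(5μF, Q=15μC, V=3.00V)
Op 1: CLOSE 5-1: Q_total=22.00, C_total=7.00, V=3.14; Q5=15.71, Q1=6.29; dissipated=0.179
Op 2: CLOSE 1-4: Q_total=7.29, C_total=7.00, V=1.04; Q1=2.08, Q4=5.20; dissipated=6.186
Op 3: GROUND 5: Q5=0; energy lost=24.694
Op 4: CLOSE 5-1: Q_total=2.08, C_total=7.00, V=0.30; Q5=1.49, Q1=0.59; dissipated=0.774
Total dissipated: 31.832 μJ

Answer: 31.83 μJ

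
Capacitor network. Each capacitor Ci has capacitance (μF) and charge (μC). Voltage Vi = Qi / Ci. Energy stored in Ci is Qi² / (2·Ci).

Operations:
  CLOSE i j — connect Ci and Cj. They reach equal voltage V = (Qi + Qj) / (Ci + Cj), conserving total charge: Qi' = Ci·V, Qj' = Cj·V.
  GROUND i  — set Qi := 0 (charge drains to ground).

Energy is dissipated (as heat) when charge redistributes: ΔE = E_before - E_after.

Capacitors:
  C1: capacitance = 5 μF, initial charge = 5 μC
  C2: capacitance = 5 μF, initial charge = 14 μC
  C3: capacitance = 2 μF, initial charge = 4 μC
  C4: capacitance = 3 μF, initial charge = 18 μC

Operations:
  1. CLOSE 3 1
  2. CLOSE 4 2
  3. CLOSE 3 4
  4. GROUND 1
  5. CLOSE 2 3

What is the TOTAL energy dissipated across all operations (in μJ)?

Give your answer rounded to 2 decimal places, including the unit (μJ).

Answer: 19.71 μJ

Derivation:
Initial: C1(5μF, Q=5μC, V=1.00V), C2(5μF, Q=14μC, V=2.80V), C3(2μF, Q=4μC, V=2.00V), C4(3μF, Q=18μC, V=6.00V)
Op 1: CLOSE 3-1: Q_total=9.00, C_total=7.00, V=1.29; Q3=2.57, Q1=6.43; dissipated=0.714
Op 2: CLOSE 4-2: Q_total=32.00, C_total=8.00, V=4.00; Q4=12.00, Q2=20.00; dissipated=9.600
Op 3: CLOSE 3-4: Q_total=14.57, C_total=5.00, V=2.91; Q3=5.83, Q4=8.74; dissipated=4.420
Op 4: GROUND 1: Q1=0; energy lost=4.133
Op 5: CLOSE 2-3: Q_total=25.83, C_total=7.00, V=3.69; Q2=18.45, Q3=7.38; dissipated=0.842
Total dissipated: 19.709 μJ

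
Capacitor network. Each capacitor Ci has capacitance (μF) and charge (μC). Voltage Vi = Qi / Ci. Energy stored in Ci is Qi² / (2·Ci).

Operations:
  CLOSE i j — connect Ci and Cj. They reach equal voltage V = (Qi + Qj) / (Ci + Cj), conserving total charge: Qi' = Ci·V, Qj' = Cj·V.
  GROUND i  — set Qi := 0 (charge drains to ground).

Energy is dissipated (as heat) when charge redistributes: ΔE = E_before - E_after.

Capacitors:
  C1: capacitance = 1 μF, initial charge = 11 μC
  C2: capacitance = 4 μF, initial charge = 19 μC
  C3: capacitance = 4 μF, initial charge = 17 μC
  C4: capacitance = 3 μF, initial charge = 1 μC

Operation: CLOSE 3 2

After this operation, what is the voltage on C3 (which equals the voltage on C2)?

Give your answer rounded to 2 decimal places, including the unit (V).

Initial: C1(1μF, Q=11μC, V=11.00V), C2(4μF, Q=19μC, V=4.75V), C3(4μF, Q=17μC, V=4.25V), C4(3μF, Q=1μC, V=0.33V)
Op 1: CLOSE 3-2: Q_total=36.00, C_total=8.00, V=4.50; Q3=18.00, Q2=18.00; dissipated=0.250

Answer: 4.50 V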